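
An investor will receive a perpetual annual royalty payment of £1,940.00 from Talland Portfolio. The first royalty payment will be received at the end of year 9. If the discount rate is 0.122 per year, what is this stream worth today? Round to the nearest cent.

Value at end of year 8: C / r = £1,940.00 / 0.122 = £15,901.6393
Discount to today: PV = £15,901.6393 / (1 + 0.122)^8 = £15,901.6393 / 2.511556 = £6,331.39

£6331.39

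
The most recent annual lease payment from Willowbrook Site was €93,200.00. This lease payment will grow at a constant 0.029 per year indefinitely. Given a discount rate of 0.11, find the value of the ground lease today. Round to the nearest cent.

D₁ = D₀ × (1 + g) = €93,200.00 × 1.029 = €95,902.8000
Growing perpetuity: P = D₁ / (r − g) = €95,902.8000 / (0.11 − 0.029) = €1,183,985.19

€1183985.19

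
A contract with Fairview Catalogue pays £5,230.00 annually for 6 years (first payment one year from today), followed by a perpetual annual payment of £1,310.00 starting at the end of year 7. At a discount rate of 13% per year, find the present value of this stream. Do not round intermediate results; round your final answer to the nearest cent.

PV of 6-year annuity: £5,230.00 × [1 − (1+0.13)^−6] / 0.13 = 20907.18540
Perpetuity value at year 6: £1,310.00 / 0.13 = 10076.92308
PV of perpetuity: 10076.92308 / (1+0.13)^6 = 4840.13285
Total PV = 20907.18540 + 4840.13285 = 25747.31825

£25747.32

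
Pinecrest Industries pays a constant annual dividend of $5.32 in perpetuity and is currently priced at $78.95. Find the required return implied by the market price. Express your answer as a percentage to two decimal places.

P = C/r ⇒ r = C/P = $5.32/$78.95 = 0.067384

6.74%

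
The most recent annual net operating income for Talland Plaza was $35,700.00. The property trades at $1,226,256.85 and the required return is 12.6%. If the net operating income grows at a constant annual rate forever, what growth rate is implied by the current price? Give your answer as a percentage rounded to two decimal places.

P = D₀(1+g)/(r−g) ⇒ P(r−g) = D₀(1+g) ⇒ g(P+D₀) = P·r − D₀
g = (P·r − D₀)/(P + D₀) = ($1,226,256.85×0.126 − $35,700.00) / ($1,226,256.85 + $35,700.00) = 0.094146

9.41%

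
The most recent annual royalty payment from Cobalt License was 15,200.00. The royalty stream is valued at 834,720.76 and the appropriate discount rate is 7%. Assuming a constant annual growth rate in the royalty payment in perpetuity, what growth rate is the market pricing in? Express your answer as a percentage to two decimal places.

5.09%

P = D₀(1+g)/(r−g) ⇒ P(r−g) = D₀(1+g) ⇒ g(P+D₀) = P·r − D₀
g = (P·r − D₀)/(P + D₀) = (834,720.76×0.07 − 15,200.00) / (834,720.76 + 15,200.00) = 0.050864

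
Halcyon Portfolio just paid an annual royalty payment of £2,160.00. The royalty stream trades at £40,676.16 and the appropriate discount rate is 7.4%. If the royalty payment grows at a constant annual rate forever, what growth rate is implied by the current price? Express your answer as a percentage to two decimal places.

1.98%

P = D₀(1+g)/(r−g) ⇒ P(r−g) = D₀(1+g) ⇒ g(P+D₀) = P·r − D₀
g = (P·r − D₀)/(P + D₀) = (£40,676.16×0.074 − £2,160.00) / (£40,676.16 + £2,160.00) = 0.019844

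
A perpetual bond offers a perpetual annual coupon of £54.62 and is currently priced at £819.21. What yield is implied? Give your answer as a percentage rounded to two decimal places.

P = C/r ⇒ r = C/P = £54.62/£819.21 = 0.066674

6.67%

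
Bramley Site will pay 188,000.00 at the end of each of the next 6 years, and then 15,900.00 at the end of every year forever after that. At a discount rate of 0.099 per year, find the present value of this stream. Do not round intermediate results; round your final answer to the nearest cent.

PV of 6-year annuity: 188,000.00 × [1 − (1+0.099)^−6] / 0.099 = 821194.06613
Perpetuity value at year 6: 15,900.00 / 0.099 = 160606.06061
PV of perpetuity: 160606.06061 / (1+0.099)^6 = 91154.00927
Total PV = 821194.06613 + 91154.00927 = 912348.07540

912348.08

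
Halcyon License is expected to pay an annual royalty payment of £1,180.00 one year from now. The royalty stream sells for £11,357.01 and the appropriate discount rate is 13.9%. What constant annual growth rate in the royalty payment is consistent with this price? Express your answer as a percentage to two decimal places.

3.51%

P = D₁/(r−g) ⇒ g = r − D₁/P = 0.139 − £1,180.00/£11,357.01 = 0.035099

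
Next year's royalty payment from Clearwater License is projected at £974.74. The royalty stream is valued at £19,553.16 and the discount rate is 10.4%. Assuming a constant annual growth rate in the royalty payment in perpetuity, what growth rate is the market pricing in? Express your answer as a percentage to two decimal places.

P = D₁/(r−g) ⇒ g = r − D₁/P = 0.104 − £974.74/£19,553.16 = 0.054149

5.41%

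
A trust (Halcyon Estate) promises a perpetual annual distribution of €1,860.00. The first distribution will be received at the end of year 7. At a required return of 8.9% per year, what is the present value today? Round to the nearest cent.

€12530.13

Value at end of year 6: C / r = €1,860.00 / 0.089 = €20,898.8764
Discount to today: PV = €20,898.8764 / (1 + 0.089)^6 = €20,898.8764 / 1.667890 = €12,530.13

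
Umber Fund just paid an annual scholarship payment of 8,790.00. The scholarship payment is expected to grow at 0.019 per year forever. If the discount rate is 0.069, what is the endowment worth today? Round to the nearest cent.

179140.20

D₁ = D₀ × (1 + g) = 8,790.00 × 1.019 = 8,957.0100
Growing perpetuity: P = D₁ / (r − g) = 8,957.0100 / (0.069 − 0.019) = 179,140.20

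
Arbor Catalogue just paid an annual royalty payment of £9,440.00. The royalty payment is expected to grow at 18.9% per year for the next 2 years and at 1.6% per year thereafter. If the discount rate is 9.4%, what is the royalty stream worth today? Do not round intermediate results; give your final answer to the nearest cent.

D_1 = 11224.16000
D_2 = 13345.52624
Terminal value at year 2: TV = D_2×(1+g_2)/(r−g_2) = 13559.05466/0.078 = 173834.03410
P_0 = D_1/(1+r)^1 + D_2/(1+r)^2 + TV/(1+r)^2
    = 10259.74406 + 11150.67247 + 145244.65683 = 166655.07336

£166655.07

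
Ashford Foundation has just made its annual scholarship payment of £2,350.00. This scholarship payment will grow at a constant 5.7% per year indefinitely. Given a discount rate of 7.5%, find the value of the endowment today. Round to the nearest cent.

D₁ = D₀ × (1 + g) = £2,350.00 × 1.057 = £2,483.9500
Growing perpetuity: P = D₁ / (r − g) = £2,483.9500 / (0.075 − 0.057) = £137,997.22

£137997.22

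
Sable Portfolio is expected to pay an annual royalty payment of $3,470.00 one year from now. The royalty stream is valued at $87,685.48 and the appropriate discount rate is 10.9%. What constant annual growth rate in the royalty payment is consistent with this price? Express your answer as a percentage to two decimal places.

6.94%

P = D₁/(r−g) ⇒ g = r − D₁/P = 0.109 − $3,470.00/$87,685.48 = 0.069427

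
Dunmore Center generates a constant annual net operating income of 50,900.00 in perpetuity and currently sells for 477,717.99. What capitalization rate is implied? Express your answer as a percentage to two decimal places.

10.65%

P = C/r ⇒ r = C/P = 50,900.00/477,717.99 = 0.106548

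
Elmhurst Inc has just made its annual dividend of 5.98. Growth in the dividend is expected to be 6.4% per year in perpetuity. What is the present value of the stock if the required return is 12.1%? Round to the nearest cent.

111.63

D₁ = D₀ × (1 + g) = 5.98 × 1.064 = 6.3627
Growing perpetuity: P = D₁ / (r − g) = 6.3627 / (0.121 − 0.064) = 111.63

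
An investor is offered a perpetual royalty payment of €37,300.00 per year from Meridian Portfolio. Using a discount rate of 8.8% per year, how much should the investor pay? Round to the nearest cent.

€423863.64

Level perpetuity: PV = C / r = €37,300.00 / 0.088 = €423,863.64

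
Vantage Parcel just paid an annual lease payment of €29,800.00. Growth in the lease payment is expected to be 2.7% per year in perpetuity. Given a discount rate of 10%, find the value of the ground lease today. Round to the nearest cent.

€419241.10

D₁ = D₀ × (1 + g) = €29,800.00 × 1.027 = €30,604.6000
Growing perpetuity: P = D₁ / (r − g) = €30,604.6000 / (0.1 − 0.027) = €419,241.10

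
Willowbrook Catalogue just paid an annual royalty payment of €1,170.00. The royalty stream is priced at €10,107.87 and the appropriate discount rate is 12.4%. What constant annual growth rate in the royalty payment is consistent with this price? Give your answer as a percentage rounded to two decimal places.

0.74%

P = D₀(1+g)/(r−g) ⇒ P(r−g) = D₀(1+g) ⇒ g(P+D₀) = P·r − D₀
g = (P·r − D₀)/(P + D₀) = (€10,107.87×0.124 − €1,170.00) / (€10,107.87 + €1,170.00) = 0.007393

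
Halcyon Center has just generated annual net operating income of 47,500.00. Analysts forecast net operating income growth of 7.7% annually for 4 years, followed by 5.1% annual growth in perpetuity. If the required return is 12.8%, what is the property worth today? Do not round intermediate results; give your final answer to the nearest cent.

D_1 = 51157.50000
D_2 = 55096.62750
D_3 = 59339.06782
D_4 = 63908.17604
Terminal value at year 4: TV = D_4×(1+g_2)/(r−g_2) = 67167.49302/0.077 = 872305.10412
P_0 = D_1/(1+r)^1 + D_2/(1+r)^2 + D_3/(1+r)^3 + D_4/(1+r)^4 + TV/(1+r)^4
    = 45352.39362 + 43301.88646 + 41344.08840 + 39474.80781 + 538805.49359 = 708278.66988

708278.67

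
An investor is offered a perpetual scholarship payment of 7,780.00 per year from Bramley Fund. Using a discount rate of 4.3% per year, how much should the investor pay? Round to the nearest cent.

180930.23

Level perpetuity: PV = C / r = 7,780.00 / 0.043 = 180,930.23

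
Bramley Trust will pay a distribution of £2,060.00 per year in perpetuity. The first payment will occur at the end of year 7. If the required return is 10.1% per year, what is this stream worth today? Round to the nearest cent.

Value at end of year 6: C / r = £2,060.00 / 0.101 = £20,396.0396
Discount to today: PV = £20,396.0396 / (1 + 0.101)^6 = £20,396.0396 / 1.781246 = £11,450.43

£11450.43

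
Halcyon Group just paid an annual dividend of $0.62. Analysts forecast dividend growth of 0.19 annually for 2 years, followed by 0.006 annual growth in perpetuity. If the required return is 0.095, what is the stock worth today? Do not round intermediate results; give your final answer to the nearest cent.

$9.68

D_1 = 0.73780
D_2 = 0.87798
Terminal value at year 2: TV = D_2×(1+g_2)/(r−g_2) = 0.88325/0.089 = 9.92416
P_0 = D_1/(1+r)^1 + D_2/(1+r)^2 + TV/(1+r)^2
    = 0.67379 + 0.73225 + 8.27686 = 9.68289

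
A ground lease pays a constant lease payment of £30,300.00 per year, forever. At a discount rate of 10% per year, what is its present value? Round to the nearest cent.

Level perpetuity: PV = C / r = £30,300.00 / 0.1 = £303,000.00

£303000.00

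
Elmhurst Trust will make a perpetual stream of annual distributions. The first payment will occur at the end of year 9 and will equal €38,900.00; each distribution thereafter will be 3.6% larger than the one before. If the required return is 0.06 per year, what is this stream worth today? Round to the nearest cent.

Value at end of year 8: C₁ / (r − g) = €38,900.00 / (0.06 − 0.036) = €1,620,833.3333
Discount to today: PV = €1,620,833.3333 / (1 + 0.06)^8 = €1,620,833.3333 / 1.593848 = €1,016,930.89

€1016930.89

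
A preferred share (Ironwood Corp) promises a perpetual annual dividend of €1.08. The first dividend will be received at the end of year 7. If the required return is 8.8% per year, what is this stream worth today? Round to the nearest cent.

€7.40

Value at end of year 6: C / r = €1.08 / 0.088 = €12.2727
Discount to today: PV = €12.2727 / (1 + 0.088)^6 = €12.2727 / 1.658721 = €7.40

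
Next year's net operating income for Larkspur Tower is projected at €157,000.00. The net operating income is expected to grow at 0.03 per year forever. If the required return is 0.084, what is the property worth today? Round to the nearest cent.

€2907407.41

Growing perpetuity: P = D₁ / (r − g) = €157,000.0000 / (0.084 − 0.03) = €2,907,407.41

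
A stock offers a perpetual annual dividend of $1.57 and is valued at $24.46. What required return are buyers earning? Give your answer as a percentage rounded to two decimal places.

P = C/r ⇒ r = C/P = $1.57/$24.46 = 0.064186

6.42%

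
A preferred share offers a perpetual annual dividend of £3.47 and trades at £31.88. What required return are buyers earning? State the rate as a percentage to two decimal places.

P = C/r ⇒ r = C/P = £3.47/£31.88 = 0.108846

10.88%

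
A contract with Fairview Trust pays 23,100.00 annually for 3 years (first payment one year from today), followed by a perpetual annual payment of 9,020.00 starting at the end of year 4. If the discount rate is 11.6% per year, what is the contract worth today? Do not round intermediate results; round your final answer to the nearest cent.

PV of 3-year annuity: 23,100.00 × [1 − (1+0.116)^−3] / 0.116 = 55865.90352
Perpetuity value at year 3: 9,020.00 / 0.116 = 77758.62069
PV of perpetuity: 77758.62069 / (1+0.116)^3 = 55944.31551
Total PV = 55865.90352 + 55944.31551 = 111810.21902

111810.22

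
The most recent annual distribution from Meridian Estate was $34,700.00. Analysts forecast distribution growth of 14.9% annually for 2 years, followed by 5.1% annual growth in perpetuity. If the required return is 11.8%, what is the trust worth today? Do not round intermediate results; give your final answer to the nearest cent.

$647241.67

D_1 = 39870.30000
D_2 = 45810.97470
Terminal value at year 2: TV = D_2×(1+g_2)/(r−g_2) = 48147.33441/0.067 = 718616.93149
P_0 = D_1/(1+r)^1 + D_2/(1+r)^2 + TV/(1+r)^2
    = 35662.16458 + 36651.00814 + 574928.50084 = 647241.67356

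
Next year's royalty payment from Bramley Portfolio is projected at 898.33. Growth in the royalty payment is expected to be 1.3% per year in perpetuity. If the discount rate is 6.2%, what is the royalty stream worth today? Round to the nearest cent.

18333.27

Growing perpetuity: P = D₁ / (r − g) = 898.3300 / (0.062 − 0.013) = 18,333.27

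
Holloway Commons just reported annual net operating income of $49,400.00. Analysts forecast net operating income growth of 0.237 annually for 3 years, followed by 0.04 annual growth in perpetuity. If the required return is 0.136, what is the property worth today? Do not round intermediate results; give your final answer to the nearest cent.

D_1 = 61107.80000
D_2 = 75590.34860
D_3 = 93505.26122
Terminal value at year 3: TV = D_3×(1+g_2)/(r−g_2) = 97245.47167/0.096 = 1012973.66320
P_0 = D_1/(1+r)^1 + D_2/(1+r)^2 + D_3/(1+r)^3 + TV/(1+r)^3
    = 53792.07746 + 58574.64773 + 63782.42891 + 690976.31322 = 867125.46733

$867125.47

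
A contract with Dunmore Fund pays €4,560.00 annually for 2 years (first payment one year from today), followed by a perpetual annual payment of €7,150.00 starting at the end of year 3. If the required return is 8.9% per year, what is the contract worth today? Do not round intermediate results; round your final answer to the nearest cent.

€75774.79

PV of 2-year annuity: €4,560.00 × [1 − (1+0.089)^−2] / 0.089 = 8032.44061
Perpetuity value at year 2: €7,150.00 / 0.089 = 80337.07865
PV of perpetuity: 80337.07865 / (1+0.089)^2 = 67742.35270
Total PV = 8032.44061 + 67742.35270 = 75774.79331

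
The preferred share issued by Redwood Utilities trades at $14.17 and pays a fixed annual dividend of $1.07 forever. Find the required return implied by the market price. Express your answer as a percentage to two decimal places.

P = C/r ⇒ r = C/P = $1.07/$14.17 = 0.075512

7.55%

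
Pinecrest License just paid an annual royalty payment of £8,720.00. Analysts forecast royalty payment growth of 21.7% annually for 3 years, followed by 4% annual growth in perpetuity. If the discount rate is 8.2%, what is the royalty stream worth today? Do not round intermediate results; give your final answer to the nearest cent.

£340496.84

D_1 = 10612.24000
D_2 = 12915.09608
D_3 = 15717.67193
Terminal value at year 3: TV = D_3×(1+g_2)/(r−g_2) = 16346.37881/0.042 = 389199.49539
P_0 = D_1/(1+r)^1 + D_2/(1+r)^2 + D_3/(1+r)^3 + TV/(1+r)^3
    = 9807.98521 + 11031.71719 + 12408.13293 + 307249.00576 = 340496.84109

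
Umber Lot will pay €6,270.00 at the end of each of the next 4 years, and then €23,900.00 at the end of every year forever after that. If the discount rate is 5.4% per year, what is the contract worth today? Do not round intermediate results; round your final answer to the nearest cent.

PV of 4-year annuity: €6,270.00 × [1 − (1+0.054)^−4] / 0.054 = 22028.07205
Perpetuity value at year 4: €23,900.00 / 0.054 = 442592.59259
PV of perpetuity: 442592.59259 / (1+0.054)^4 = 358625.93837
Total PV = 22028.07205 + 358625.93837 = 380654.01042

€380654.01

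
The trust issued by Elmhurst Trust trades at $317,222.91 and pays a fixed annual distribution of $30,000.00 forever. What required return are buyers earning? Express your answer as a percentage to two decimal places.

P = C/r ⇒ r = C/P = $30,000.00/$317,222.91 = 0.094571

9.46%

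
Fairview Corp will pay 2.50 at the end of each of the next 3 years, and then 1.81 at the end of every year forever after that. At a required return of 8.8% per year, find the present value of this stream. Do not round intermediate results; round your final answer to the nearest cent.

PV of 3-year annuity: 2.50 × [1 − (1+0.088)^−3] / 0.088 = 6.35086
Perpetuity value at year 3: 1.81 / 0.088 = 20.56818
PV of perpetuity: 20.56818 / (1+0.088)^3 = 15.97016
Total PV = 6.35086 + 15.97016 = 22.32102

22.32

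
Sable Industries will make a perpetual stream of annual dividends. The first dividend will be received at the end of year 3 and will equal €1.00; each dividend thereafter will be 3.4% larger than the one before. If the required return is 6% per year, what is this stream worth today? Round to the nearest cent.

Value at end of year 2: C₁ / (r − g) = €1.00 / (0.06 − 0.034) = €38.4615
Discount to today: PV = €38.4615 / (1 + 0.06)^2 = €38.4615 / 1.123600 = €34.23

€34.23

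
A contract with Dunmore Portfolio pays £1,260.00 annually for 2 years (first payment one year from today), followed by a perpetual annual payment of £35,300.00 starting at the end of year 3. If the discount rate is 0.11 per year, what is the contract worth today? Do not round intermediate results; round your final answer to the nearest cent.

£262614.80

PV of 2-year annuity: £1,260.00 × [1 − (1+0.11)^−2] / 0.11 = 2157.77940
Perpetuity value at year 2: £35,300.00 / 0.11 = 320909.09091
PV of perpetuity: 320909.09091 / (1+0.11)^2 = 260457.01721
Total PV = 2157.77940 + 260457.01721 = 262614.79661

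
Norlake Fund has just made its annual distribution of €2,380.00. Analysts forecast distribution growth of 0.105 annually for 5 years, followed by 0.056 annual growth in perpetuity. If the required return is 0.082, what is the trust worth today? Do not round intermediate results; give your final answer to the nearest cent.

€120065.48

D_1 = 2629.90000
D_2 = 2906.03950
D_3 = 3211.17365
D_4 = 3548.34688
D_5 = 3920.92330
Terminal value at year 5: TV = D_5×(1+g_2)/(r−g_2) = 4140.49501/0.026 = 159249.80800
P_0 = D_1/(1+r)^1 + D_2/(1+r)^2 + D_3/(1+r)^3 + D_4/(1+r)^4 + D_5/(1+r)^5 + TV/(1+r)^5
    = 2430.59150 + 2482.25841 + 2535.02361 + 2588.91044 + 2643.94273 + 107384.75077 = 120065.47746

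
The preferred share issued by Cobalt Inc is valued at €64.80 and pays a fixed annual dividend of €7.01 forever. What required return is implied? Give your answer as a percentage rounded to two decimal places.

P = C/r ⇒ r = C/P = €7.01/€64.80 = 0.108179

10.82%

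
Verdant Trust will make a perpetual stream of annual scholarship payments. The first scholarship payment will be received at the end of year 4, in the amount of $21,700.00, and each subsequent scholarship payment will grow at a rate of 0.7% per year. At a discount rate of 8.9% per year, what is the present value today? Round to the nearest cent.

Value at end of year 3: C₁ / (r − g) = $21,700.00 / (0.089 − 0.007) = $264,634.1463
Discount to today: PV = $264,634.1463 / (1 + 0.089)^3 = $264,634.1463 / 1.291468 = $204,909.57

$204909.57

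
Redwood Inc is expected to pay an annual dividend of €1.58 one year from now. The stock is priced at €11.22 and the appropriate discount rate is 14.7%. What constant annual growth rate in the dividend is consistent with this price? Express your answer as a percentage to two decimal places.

0.62%

P = D₁/(r−g) ⇒ g = r − D₁/P = 0.147 − €1.58/€11.22 = 0.006180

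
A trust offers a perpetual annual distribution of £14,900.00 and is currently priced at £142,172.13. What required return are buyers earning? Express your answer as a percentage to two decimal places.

P = C/r ⇒ r = C/P = £14,900.00/£142,172.13 = 0.104803

10.48%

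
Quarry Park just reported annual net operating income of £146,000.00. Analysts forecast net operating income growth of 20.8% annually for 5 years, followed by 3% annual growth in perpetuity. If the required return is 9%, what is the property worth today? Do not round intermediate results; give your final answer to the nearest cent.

D_1 = 176368.00000
D_2 = 213052.54400
D_3 = 257367.47315
D_4 = 310899.90757
D_5 = 375567.08834
Terminal value at year 5: TV = D_5×(1+g_2)/(r−g_2) = 386834.10099/0.06 = 6447235.01653
P_0 = D_1/(1+r)^1 + D_2/(1+r)^2 + D_3/(1+r)^3 + D_4/(1+r)^4 + D_5/(1+r)^5 + TV/(1+r)^5
    = 161805.50459 + 179322.06380 + 198734.91107 + 220249.33264 + 244092.83837 + 4190260.39209 = 5194465.04256

£5194465.04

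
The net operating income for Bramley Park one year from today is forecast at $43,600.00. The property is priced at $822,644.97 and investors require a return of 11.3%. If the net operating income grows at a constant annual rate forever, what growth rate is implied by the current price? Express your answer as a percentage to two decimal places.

P = D₁/(r−g) ⇒ g = r − D₁/P = 0.113 − $43,600.00/$822,644.97 = 0.060000

6.00%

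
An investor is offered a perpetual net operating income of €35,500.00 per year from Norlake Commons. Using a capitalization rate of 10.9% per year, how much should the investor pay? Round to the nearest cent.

€325688.07

Level perpetuity: PV = C / r = €35,500.00 / 0.109 = €325,688.07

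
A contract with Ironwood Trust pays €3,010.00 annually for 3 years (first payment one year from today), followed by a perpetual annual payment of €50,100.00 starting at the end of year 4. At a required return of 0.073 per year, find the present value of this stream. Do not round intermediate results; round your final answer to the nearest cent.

€563396.56

PV of 3-year annuity: €3,010.00 × [1 − (1+0.073)^−3] / 0.073 = 7856.09414
Perpetuity value at year 3: €50,100.00 / 0.073 = 686301.36986
PV of perpetuity: 686301.36986 / (1+0.073)^3 = 555540.46737
Total PV = 7856.09414 + 555540.46737 = 563396.56151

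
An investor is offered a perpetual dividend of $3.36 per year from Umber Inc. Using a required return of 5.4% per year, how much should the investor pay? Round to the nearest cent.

Level perpetuity: PV = C / r = $3.36 / 0.054 = $62.22

$62.22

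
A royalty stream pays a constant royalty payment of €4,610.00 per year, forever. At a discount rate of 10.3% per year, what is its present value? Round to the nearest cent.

Level perpetuity: PV = C / r = €4,610.00 / 0.103 = €44,757.28

€44757.28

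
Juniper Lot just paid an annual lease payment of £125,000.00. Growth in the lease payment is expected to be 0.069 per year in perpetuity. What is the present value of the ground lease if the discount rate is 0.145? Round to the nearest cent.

D₁ = D₀ × (1 + g) = £125,000.00 × 1.069 = £133,625.0000
Growing perpetuity: P = D₁ / (r − g) = £133,625.0000 / (0.145 − 0.069) = £1,758,223.68

£1758223.68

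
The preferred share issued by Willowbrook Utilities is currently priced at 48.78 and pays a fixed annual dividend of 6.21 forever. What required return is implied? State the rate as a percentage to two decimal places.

P = C/r ⇒ r = C/P = 6.21/48.78 = 0.127306

12.73%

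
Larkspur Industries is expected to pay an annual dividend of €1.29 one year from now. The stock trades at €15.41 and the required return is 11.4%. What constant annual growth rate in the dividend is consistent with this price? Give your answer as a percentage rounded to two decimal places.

P = D₁/(r−g) ⇒ g = r − D₁/P = 0.114 − €1.29/€15.41 = 0.030288

3.03%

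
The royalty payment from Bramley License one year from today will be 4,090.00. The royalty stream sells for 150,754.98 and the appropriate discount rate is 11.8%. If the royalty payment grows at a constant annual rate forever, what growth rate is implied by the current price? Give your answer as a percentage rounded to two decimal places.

9.09%

P = D₁/(r−g) ⇒ g = r − D₁/P = 0.118 − 4,090.00/150,754.98 = 0.090870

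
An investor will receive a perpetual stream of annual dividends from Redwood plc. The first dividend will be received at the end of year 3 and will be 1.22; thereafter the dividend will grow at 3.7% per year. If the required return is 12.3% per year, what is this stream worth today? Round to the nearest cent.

11.25

Value at end of year 2: C₁ / (r − g) = 1.22 / (0.123 − 0.037) = 14.1860
Discount to today: PV = 14.1860 / (1 + 0.123)^2 = 14.1860 / 1.261129 = 11.25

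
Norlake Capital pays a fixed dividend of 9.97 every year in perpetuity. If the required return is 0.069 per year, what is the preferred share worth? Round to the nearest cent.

144.49

Level perpetuity: PV = C / r = 9.97 / 0.069 = 144.49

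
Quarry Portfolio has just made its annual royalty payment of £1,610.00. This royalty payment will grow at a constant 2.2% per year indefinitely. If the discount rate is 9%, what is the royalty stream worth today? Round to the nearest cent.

D₁ = D₀ × (1 + g) = £1,610.00 × 1.022 = £1,645.4200
Growing perpetuity: P = D₁ / (r − g) = £1,645.4200 / (0.09 − 0.022) = £24,197.35

£24197.35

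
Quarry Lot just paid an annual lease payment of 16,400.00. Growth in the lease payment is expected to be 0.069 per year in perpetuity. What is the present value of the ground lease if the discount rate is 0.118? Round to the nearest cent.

D₁ = D₀ × (1 + g) = 16,400.00 × 1.069 = 17,531.6000
Growing perpetuity: P = D₁ / (r − g) = 17,531.6000 / (0.118 − 0.069) = 357,787.76

357787.76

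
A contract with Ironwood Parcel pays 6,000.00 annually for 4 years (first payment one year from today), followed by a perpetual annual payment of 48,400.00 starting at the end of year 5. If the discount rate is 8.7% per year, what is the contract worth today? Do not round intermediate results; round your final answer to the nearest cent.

PV of 4-year annuity: 6,000.00 × [1 − (1+0.087)^−4] / 0.087 = 19567.01044
Perpetuity value at year 4: 48,400.00 / 0.087 = 556321.83908
PV of perpetuity: 556321.83908 / (1+0.087)^4 = 398481.28818
Total PV = 19567.01044 + 398481.28818 = 418048.29862

418048.30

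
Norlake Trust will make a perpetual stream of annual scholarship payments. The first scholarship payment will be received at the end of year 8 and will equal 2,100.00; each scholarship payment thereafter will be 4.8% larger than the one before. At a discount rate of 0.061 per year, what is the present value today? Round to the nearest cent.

Value at end of year 7: C₁ / (r − g) = 2,100.00 / (0.061 − 0.048) = 161,538.4615
Discount to today: PV = 161,538.4615 / (1 + 0.061)^7 = 161,538.4615 / 1.513588 = 106,725.51

106725.51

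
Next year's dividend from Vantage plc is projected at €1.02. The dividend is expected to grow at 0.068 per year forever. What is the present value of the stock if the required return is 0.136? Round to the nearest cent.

Growing perpetuity: P = D₁ / (r − g) = €1.0200 / (0.136 − 0.068) = €15.00

€15.00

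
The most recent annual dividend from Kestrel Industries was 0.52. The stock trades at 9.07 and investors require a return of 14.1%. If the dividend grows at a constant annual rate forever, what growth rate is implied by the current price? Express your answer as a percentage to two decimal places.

7.91%

P = D₀(1+g)/(r−g) ⇒ P(r−g) = D₀(1+g) ⇒ g(P+D₀) = P·r − D₀
g = (P·r − D₀)/(P + D₀) = (9.07×0.141 − 0.52) / (9.07 + 0.52) = 0.079131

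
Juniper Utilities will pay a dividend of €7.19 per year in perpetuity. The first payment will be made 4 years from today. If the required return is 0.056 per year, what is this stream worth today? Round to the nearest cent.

Value at end of year 3: C / r = €7.19 / 0.056 = €128.3929
Discount to today: PV = €128.3929 / (1 + 0.056)^3 = €128.3929 / 1.177584 = €109.03

€109.03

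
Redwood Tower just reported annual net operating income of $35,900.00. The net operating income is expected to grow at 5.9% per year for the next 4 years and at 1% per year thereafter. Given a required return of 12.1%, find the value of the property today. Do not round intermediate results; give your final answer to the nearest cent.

$384980.86

D_1 = 38018.10000
D_2 = 40261.16790
D_3 = 42636.57681
D_4 = 45152.13484
Terminal value at year 4: TV = D_4×(1+g_2)/(r−g_2) = 45603.65619/0.111 = 410843.74942
P_0 = D_1/(1+r)^1 + D_2/(1+r)^2 + D_3/(1+r)^3 + D_4/(1+r)^4 + TV/(1+r)^4
    = 33914.45138 + 32038.71901 + 30266.72920 + 28592.74418 + 260168.21280 = 384980.85658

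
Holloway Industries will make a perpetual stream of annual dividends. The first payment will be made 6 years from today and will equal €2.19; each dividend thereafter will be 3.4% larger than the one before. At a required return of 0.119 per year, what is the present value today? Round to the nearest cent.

€14.69

Value at end of year 5: C₁ / (r − g) = €2.19 / (0.119 − 0.034) = €25.7647
Discount to today: PV = €25.7647 / (1 + 0.119)^5 = €25.7647 / 1.754488 = €14.69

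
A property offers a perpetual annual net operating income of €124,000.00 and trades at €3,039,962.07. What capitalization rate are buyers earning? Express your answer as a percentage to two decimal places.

P = C/r ⇒ r = C/P = €124,000.00/€3,039,962.07 = 0.040790

4.08%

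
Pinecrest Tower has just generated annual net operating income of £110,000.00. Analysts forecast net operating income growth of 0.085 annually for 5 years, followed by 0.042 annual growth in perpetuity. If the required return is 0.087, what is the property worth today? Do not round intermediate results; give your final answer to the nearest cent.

D_1 = 119350.00000
D_2 = 129494.75000
D_3 = 140501.80375
D_4 = 152444.45707
D_5 = 165402.23592
Terminal value at year 5: TV = D_5×(1+g_2)/(r−g_2) = 172349.12983/0.045 = 3829980.66285
P_0 = D_1/(1+r)^1 + D_2/(1+r)^2 + D_3/(1+r)^3 + D_4/(1+r)^4 + D_5/(1+r)^5 + TV/(1+r)^5
    = 109797.60810 + 109595.58858 + 109393.94076 + 109192.66396 + 108991.75750 + 2523764.69578 = 3070736.25467

£3070736.25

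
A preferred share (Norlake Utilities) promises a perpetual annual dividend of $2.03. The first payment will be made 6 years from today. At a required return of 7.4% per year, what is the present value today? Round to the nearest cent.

Value at end of year 5: C / r = $2.03 / 0.074 = $27.4324
Discount to today: PV = $27.4324 / (1 + 0.074)^5 = $27.4324 / 1.428964 = $19.20

$19.20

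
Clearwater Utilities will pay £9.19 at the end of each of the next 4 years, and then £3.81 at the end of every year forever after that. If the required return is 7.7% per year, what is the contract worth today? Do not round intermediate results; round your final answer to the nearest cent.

PV of 4-year annuity: £9.19 × [1 − (1+0.077)^−4] / 0.077 = 30.64282
Perpetuity value at year 4: £3.81 / 0.077 = 49.48052
PV of perpetuity: 49.48052 / (1+0.077)^4 = 36.77659
Total PV = 30.64282 + 36.77659 = 67.41940

£67.42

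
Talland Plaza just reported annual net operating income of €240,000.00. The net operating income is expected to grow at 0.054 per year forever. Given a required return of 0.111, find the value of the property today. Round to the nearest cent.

D₁ = D₀ × (1 + g) = €240,000.00 × 1.054 = €252,960.0000
Growing perpetuity: P = D₁ / (r − g) = €252,960.0000 / (0.111 − 0.054) = €4,437,894.74

€4437894.74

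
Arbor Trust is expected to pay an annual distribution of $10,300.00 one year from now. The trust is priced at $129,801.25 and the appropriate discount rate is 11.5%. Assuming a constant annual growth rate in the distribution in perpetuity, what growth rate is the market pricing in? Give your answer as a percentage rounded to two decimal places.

3.56%

P = D₁/(r−g) ⇒ g = r − D₁/P = 0.115 − $10,300.00/$129,801.25 = 0.035648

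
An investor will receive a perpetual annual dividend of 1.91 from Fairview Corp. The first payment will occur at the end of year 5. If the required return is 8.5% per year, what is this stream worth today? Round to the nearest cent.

16.21

Value at end of year 4: C / r = 1.91 / 0.085 = 22.4706
Discount to today: PV = 22.4706 / (1 + 0.085)^4 = 22.4706 / 1.385859 = 16.21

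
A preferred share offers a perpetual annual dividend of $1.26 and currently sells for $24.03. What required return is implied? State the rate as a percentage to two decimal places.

P = C/r ⇒ r = C/P = $1.26/$24.03 = 0.052434

5.24%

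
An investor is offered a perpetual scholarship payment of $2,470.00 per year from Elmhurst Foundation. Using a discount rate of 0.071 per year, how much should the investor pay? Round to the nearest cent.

$34788.73

Level perpetuity: PV = C / r = $2,470.00 / 0.071 = $34,788.73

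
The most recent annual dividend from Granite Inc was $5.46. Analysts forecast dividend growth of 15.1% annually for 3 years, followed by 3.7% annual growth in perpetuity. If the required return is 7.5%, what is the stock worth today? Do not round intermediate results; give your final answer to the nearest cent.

D_1 = 6.28446
D_2 = 7.23341
D_3 = 8.32566
Terminal value at year 3: TV = D_3×(1+g_2)/(r−g_2) = 8.63371/0.038 = 227.20285
P_0 = D_1/(1+r)^1 + D_2/(1+r)^2 + D_3/(1+r)^3 + TV/(1+r)^3
    = 5.84601 + 6.25931 + 6.70183 + 182.88933 = 201.69648

$201.70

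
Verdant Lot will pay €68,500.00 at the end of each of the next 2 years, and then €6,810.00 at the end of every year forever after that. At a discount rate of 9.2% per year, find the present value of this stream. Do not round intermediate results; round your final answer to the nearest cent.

€182247.63

PV of 2-year annuity: €68,500.00 × [1 − (1+0.092)^−2] / 0.092 = 120173.01990
Perpetuity value at year 2: €6,810.00 / 0.092 = 74021.73913
PV of perpetuity: 74021.73913 / (1+0.092)^2 = 62074.61117
Total PV = 120173.01990 + 62074.61117 = 182247.63107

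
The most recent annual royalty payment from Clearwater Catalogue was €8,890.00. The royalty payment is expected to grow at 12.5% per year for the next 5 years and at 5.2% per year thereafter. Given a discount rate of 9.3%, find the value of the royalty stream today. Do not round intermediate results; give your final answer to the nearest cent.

D_1 = 10001.25000
D_2 = 11251.40625
D_3 = 12657.83203
D_4 = 14240.06104
D_5 = 16020.06866
Terminal value at year 5: TV = D_5×(1+g_2)/(r−g_2) = 16853.11224/0.041 = 411051.51793
P_0 = D_1/(1+r)^1 + D_2/(1+r)^2 + D_3/(1+r)^3 + D_4/(1+r)^4 + D_5/(1+r)^5 + TV/(1+r)^5
    = 9150.27447 + 9418.16906 + 9693.90686 + 9977.71749 + 10269.83730 + 263508.99616 = 312018.90134

€312018.90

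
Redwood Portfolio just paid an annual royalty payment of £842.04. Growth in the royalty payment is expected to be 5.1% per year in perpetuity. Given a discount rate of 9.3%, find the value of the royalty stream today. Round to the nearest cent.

D₁ = D₀ × (1 + g) = £842.04 × 1.051 = £884.9840
Growing perpetuity: P = D₁ / (r − g) = £884.9840 / (0.093 − 0.051) = £21,071.05

£21071.05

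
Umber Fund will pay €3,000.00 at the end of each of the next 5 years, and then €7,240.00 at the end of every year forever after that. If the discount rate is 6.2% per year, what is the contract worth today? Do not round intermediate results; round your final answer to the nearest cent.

PV of 5-year annuity: €3,000.00 × [1 − (1+0.062)^−5] / 0.062 = 12568.63084
Perpetuity value at year 5: €7,240.00 / 0.062 = 116774.19355
PV of perpetuity: 116774.19355 / (1+0.062)^5 = 86441.89778
Total PV = 12568.63084 + 86441.89778 = 99010.52862

€99010.53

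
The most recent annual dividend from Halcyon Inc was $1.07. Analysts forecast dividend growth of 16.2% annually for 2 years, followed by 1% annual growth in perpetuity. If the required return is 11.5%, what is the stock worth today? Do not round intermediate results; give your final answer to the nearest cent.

D_1 = 1.24334
D_2 = 1.44476
Terminal value at year 2: TV = D_2×(1+g_2)/(r−g_2) = 1.45921/0.105 = 13.89723
P_0 = D_1/(1+r)^1 + D_2/(1+r)^2 + TV/(1+r)^2
    = 1.11510 + 1.16211 + 11.17837 = 13.45558

$13.46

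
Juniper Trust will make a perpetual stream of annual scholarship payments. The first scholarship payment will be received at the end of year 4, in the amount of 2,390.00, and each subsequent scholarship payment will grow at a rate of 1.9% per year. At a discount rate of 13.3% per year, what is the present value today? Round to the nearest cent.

14414.62

Value at end of year 3: C₁ / (r − g) = 2,390.00 / (0.133 − 0.019) = 20,964.9123
Discount to today: PV = 20,964.9123 / (1 + 0.133)^3 = 20,964.9123 / 1.454420 = 14,414.62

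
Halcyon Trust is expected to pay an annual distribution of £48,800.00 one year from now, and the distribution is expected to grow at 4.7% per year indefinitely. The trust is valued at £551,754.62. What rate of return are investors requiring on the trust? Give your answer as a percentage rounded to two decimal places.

13.54%

P = D₁/(r − g) ⇒ r = D₁/P + g = £48,800.0000/£551,754.62 + 0.047 = 0.088445 + 0.047 = 0.135445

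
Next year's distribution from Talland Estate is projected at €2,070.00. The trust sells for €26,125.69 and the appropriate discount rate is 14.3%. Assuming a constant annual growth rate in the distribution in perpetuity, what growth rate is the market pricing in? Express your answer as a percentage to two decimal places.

P = D₁/(r−g) ⇒ g = r − D₁/P = 0.143 − €2,070.00/€26,125.69 = 0.063768

6.38%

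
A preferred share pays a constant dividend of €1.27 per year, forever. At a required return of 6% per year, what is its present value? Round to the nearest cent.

Level perpetuity: PV = C / r = €1.27 / 0.06 = €21.17

€21.17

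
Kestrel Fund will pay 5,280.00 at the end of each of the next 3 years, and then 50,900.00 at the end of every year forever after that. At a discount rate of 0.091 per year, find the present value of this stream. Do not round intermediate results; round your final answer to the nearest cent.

444068.49

PV of 3-year annuity: 5,280.00 × [1 − (1+0.091)^−3] / 0.091 = 13341.45189
Perpetuity value at year 3: 50,900.00 / 0.091 = 559340.65934
PV of perpetuity: 559340.65934 / (1+0.091)^3 = 430727.04166
Total PV = 13341.45189 + 430727.04166 = 444068.49356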